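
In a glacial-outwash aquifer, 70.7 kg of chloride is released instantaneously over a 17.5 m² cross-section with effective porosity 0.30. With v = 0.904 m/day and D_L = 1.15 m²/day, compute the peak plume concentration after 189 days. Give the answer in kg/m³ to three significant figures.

0.258 kg/m³

The peak of an instantaneous 1D plume sits at x = vt; there the Gaussian factor is 1 and C_max = M/(n_e·A·√(4πDt)), where n_e·A is the pore area the mass is dissolved in.
√(4πDt) = √(4π × 1.15 × 189) = 52.26 m, so C_max = 70.7/(0.30 × 17.5 × 52.26) = 0.258 kg/m³.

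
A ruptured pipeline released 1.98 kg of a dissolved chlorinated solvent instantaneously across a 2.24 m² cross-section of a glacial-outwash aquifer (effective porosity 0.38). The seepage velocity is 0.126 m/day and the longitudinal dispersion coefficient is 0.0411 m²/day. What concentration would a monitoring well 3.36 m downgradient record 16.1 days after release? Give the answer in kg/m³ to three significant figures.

0.413 kg/m³

For an instantaneous plane source, C(x,t) = M/(n_e·A·√(4πDt)) · exp(−(x−vt)²/(4Dt)), with n_e·A the pore (flow) area.
Plume center vt = 0.126 × 16.1 = 2.0286 m, so the well at 3.36 m is 1.3314 m downgradient of the peak.
√(4πDt) = 2.884 m, giving peak height M/(n_e·A·√(4πDt)) = 1.98/(0.38 × 2.24 × 2.884) = 0.8066 kg/m³.
(x−vt)²/(4Dt) = (1.3314)²/(4 × 0.0411 × 16.1) = 0.6697; exp(−0.6697) = 0.5119.
C = 0.8066 × 0.5119 = 0.413 kg/m³.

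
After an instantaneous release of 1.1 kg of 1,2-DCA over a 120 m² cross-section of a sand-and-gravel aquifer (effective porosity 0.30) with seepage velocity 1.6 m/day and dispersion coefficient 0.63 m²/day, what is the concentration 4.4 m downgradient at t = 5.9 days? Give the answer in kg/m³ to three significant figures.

0.000810 kg/m³

For an instantaneous plane source, C(x,t) = M/(n_e·A·√(4πDt)) · exp(−(x−vt)²/(4Dt)), with n_e·A the pore (flow) area.
Plume center vt = 1.6 × 5.9 = 9.44 m, so the well at 4.4 m is 5.04 m upgradient of the peak.
√(4πDt) = 6.834 m, giving peak height M/(n_e·A·√(4πDt)) = 1.1/(0.30 × 120 × 6.834) = 0.004471 kg/m³.
(x−vt)²/(4Dt) = (-5.04)²/(4 × 0.63 × 5.9) = 1.708; exp(−1.708) = 0.1812.
C = 0.004471 × 0.1812 = 0.000810 kg/m³.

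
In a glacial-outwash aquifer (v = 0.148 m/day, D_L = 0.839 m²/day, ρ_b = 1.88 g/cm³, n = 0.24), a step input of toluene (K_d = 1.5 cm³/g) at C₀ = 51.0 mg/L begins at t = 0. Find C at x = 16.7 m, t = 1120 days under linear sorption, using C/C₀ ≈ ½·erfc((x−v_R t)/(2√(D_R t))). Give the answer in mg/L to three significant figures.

19.4 mg/L

Retardation factor R = 1 + ρ_b·K_d/n = 1 + 1.88 × 1.5/0.24 = 12.75.
Sorption retards both mechanisms: v_R = v/R = 0.01161 m/day, D_R = D/R = 0.06580 m²/day.
v_R·t = 0.01161 × 1120 = 13.0032 m; 2√(D_R t) = 17.17 m; argument = (16.7 − 13.0032)/17.17 = 0.2153.
C = C₀ × ½·erfc(0.2153) = 51.0 × 0.3804 = 19.4 mg/L.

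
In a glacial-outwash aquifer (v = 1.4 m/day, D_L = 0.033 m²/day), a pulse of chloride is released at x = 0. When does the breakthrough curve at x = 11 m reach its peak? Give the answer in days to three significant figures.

For the 1D instantaneous-source solution, setting ∂C/∂t = 0 at fixed x gives v²t² + 2Dt − x² = 0, so t = (√(D² + v²x²) − D)/v².
√(D² + v²x²) = √(0.033² + 1.4² × 11²) = 15.40; v² = 1.96.
t = (15.40 − 0.033)/1.96 = 7.84 days (vs. the pure-advection estimate x/v = 7.86 d).

7.84 days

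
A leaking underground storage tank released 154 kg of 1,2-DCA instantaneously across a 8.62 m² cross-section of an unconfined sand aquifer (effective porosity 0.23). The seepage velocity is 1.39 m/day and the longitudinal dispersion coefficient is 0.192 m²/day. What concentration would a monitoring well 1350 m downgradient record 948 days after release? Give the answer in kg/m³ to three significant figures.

For an instantaneous plane source, C(x,t) = M/(n_e·A·√(4πDt)) · exp(−(x−vt)²/(4Dt)), with n_e·A the pore (flow) area.
Plume center vt = 1.39 × 948 = 1317.72 m, so the well at 1350 m is 32.28 m downgradient of the peak.
√(4πDt) = 47.83 m, giving peak height M/(n_e·A·√(4πDt)) = 154/(0.23 × 8.62 × 47.83) = 1.624 kg/m³.
(x−vt)²/(4Dt) = (32.28)²/(4 × 0.192 × 948) = 1.431; exp(−1.431) = 0.2391.
C = 1.624 × 0.2391 = 0.388 kg/m³.

0.388 kg/m³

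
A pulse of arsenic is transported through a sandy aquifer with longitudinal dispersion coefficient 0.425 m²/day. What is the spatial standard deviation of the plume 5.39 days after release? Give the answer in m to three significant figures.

2.14 m

Dispersive spreading gives a Gaussian with σ² = 2Dt; advection only shifts the center.
σ = √(2 × 0.425 × 5.39) = 2.14 m.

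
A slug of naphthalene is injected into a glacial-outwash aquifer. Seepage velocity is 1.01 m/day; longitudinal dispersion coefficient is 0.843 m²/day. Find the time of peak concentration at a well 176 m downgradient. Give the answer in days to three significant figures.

For the 1D instantaneous-source solution, setting ∂C/∂t = 0 at fixed x gives v²t² + 2Dt − x² = 0, so t = (√(D² + v²x²) − D)/v².
√(D² + v²x²) = √(0.843² + 1.01² × 176²) = 177.8; v² = 1.0201.
t = (177.8 − 0.843)/1.0201 = 173 days (vs. the pure-advection estimate x/v = 174 d).

173 days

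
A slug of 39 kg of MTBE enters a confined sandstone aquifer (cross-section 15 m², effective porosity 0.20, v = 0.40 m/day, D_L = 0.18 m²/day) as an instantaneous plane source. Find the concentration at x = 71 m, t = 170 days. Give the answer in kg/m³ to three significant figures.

0.616 kg/m³

For an instantaneous plane source, C(x,t) = M/(n_e·A·√(4πDt)) · exp(−(x−vt)²/(4Dt)), with n_e·A the pore (flow) area.
Plume center vt = 0.40 × 170 = 68 m, so the well at 71 m is 3 m downgradient of the peak.
√(4πDt) = 19.61 m, giving peak height M/(n_e·A·√(4πDt)) = 39/(0.20 × 15 × 19.61) = 0.6629 kg/m³.
(x−vt)²/(4Dt) = (3)²/(4 × 0.18 × 170) = 0.07353; exp(−0.07353) = 0.9291.
C = 0.6629 × 0.9291 = 0.616 kg/m³.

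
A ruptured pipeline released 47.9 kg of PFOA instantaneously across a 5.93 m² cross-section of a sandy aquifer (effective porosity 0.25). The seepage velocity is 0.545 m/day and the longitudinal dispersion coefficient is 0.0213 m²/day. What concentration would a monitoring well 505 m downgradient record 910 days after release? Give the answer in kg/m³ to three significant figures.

0.720 kg/m³

For an instantaneous plane source, C(x,t) = M/(n_e·A·√(4πDt)) · exp(−(x−vt)²/(4Dt)), with n_e·A the pore (flow) area.
Plume center vt = 0.545 × 910 = 495.95 m, so the well at 505 m is 9.05 m downgradient of the peak.
√(4πDt) = 15.61 m, giving peak height M/(n_e·A·√(4πDt)) = 47.9/(0.25 × 5.93 × 15.61) = 2.070 kg/m³.
(x−vt)²/(4Dt) = (9.05)²/(4 × 0.0213 × 910) = 1.056; exp(−1.056) = 0.3478.
C = 2.070 × 0.3478 = 0.720 kg/m³.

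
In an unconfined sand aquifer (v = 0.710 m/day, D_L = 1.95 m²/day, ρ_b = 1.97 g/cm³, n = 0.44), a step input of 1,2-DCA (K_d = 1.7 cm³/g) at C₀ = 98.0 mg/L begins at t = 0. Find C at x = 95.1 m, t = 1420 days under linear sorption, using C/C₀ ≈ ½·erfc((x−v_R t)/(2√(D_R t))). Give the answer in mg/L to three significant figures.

Retardation factor R = 1 + ρ_b·K_d/n = 1 + 1.97 × 1.7/0.44 = 8.611.
Sorption retards both mechanisms: v_R = v/R = 0.08245 m/day, D_R = D/R = 0.2265 m²/day.
v_R·t = 0.08245 × 1420 = 117.079 m; 2√(D_R t) = 35.87 m; argument = (95.1 − 117.079)/35.87 = -0.6127.
C = C₀ × ½·erfc(-0.6127) = 98.0 × 0.8069 = 79.1 mg/L.

79.1 mg/L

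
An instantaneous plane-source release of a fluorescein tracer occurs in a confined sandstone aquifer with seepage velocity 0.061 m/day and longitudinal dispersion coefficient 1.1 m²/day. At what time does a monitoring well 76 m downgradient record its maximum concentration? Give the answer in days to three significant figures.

For the 1D instantaneous-source solution, setting ∂C/∂t = 0 at fixed x gives v²t² + 2Dt − x² = 0, so t = (√(D² + v²x²) − D)/v².
√(D² + v²x²) = √(1.1² + 0.061² × 76²) = 4.765; v² = 0.003721.
t = (4.765 − 1.1)/0.003721 = 985 days (vs. the pure-advection estimate x/v = 1250 d).

985 days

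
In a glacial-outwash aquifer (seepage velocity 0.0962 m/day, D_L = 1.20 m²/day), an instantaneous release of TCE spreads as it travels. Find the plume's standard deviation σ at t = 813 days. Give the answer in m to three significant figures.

Dispersive spreading gives a Gaussian with σ² = 2Dt; advection only shifts the center.
σ = √(2 × 1.20 × 813) = 44.2 m.

44.2 m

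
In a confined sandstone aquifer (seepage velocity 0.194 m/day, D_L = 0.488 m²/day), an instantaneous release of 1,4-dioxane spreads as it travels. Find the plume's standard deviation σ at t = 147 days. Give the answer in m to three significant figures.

Dispersive spreading gives a Gaussian with σ² = 2Dt; advection only shifts the center.
σ = √(2 × 0.488 × 147) = 12.0 m.

12.0 m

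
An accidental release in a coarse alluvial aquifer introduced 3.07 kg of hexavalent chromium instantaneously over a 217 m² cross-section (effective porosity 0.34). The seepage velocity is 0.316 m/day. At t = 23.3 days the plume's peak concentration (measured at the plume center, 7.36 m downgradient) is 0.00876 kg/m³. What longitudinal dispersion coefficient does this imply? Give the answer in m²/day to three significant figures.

0.0771 m²/day

At the plume center C_max = M/(n_e·A·√(4πDt)), so D = M²/(4πt·(n_e·A·C_max)²).
n_e·A·C_max = 0.34 × 217 × 0.00876 = 0.6463 kg/m.
D = 3.07²/(4π × 23.3 × 0.6463²) = 0.0771 m²/day.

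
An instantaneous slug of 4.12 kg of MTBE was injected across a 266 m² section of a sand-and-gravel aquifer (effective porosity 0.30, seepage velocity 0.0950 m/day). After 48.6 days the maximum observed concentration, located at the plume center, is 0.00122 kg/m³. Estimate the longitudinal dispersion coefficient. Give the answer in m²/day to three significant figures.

2.93 m²/day

At the plume center C_max = M/(n_e·A·√(4πDt)), so D = M²/(4πt·(n_e·A·C_max)²).
n_e·A·C_max = 0.30 × 266 × 0.00122 = 0.09736 kg/m.
D = 4.12²/(4π × 48.6 × 0.09736²) = 2.93 m²/day.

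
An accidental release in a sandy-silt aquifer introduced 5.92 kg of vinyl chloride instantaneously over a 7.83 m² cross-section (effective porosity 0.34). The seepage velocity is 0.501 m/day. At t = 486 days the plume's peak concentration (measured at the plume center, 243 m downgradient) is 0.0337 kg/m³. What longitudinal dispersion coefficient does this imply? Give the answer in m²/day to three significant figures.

At the plume center C_max = M/(n_e·A·√(4πDt)), so D = M²/(4πt·(n_e·A·C_max)²).
n_e·A·C_max = 0.34 × 7.83 × 0.0337 = 0.08972 kg/m.
D = 5.92²/(4π × 486 × 0.08972²) = 0.713 m²/day.

0.713 m²/day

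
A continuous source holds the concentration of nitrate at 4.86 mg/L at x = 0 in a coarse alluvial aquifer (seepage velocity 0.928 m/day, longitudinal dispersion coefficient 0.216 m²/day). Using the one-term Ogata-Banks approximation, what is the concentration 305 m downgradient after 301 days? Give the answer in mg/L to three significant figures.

0.0592 mg/L

For a continuous step input, C/C₀ ≈ ½·erfc((x−vt)/(2√(Dt))).
vt = 0.928 × 301 = 279.328 m and 2√(Dt) = 2√(0.216 × 301) = 16.13 m.
Argument (x−vt)/(2√(Dt)) = (305 − 279.328)/16.13 = 1.592; ½·erfc(1.592) = 0.01218.
C = 4.86 × 0.01218 = 0.0592 mg/L.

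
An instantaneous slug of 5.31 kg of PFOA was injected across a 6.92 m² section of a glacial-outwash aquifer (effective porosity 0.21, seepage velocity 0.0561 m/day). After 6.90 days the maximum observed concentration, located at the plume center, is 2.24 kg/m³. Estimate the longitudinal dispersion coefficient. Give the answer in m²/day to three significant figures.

At the plume center C_max = M/(n_e·A·√(4πDt)), so D = M²/(4πt·(n_e·A·C_max)²).
n_e·A·C_max = 0.21 × 6.92 × 2.24 = 3.255 kg/m.
D = 5.31²/(4π × 6.90 × 3.255²) = 0.0307 m²/day.

0.0307 m²/day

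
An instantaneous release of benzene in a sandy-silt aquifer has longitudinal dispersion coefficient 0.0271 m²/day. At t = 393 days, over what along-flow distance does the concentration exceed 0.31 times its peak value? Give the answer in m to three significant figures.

The plume is Gaussian with σ = √(2Dt) = √(2 × 0.0271 × 393) = 4.615 m.
C/C_peak = exp(−Δx²/(2σ²)) = 0.31 ⇒ Δx = σ·√(−2 ln 0.31) = 4.615 × 1.530 = 7.061 m.
Width = 2Δx = 14.1 m.

14.1 m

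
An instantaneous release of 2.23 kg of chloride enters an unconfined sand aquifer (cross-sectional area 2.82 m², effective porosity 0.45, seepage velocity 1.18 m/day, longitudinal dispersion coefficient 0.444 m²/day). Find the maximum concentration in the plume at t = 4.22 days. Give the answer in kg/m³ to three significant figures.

The peak of an instantaneous 1D plume sits at x = vt; there the Gaussian factor is 1 and C_max = M/(n_e·A·√(4πDt)), where n_e·A is the pore area the mass is dissolved in.
√(4πDt) = √(4π × 0.444 × 4.22) = 4.852 m, so C_max = 2.23/(0.45 × 2.82 × 4.852) = 0.362 kg/m³.

0.362 kg/m³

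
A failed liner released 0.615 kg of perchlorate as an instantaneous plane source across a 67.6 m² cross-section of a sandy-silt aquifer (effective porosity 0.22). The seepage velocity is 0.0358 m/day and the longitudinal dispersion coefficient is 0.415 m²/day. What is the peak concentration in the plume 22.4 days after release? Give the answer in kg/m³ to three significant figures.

The peak of an instantaneous 1D plume sits at x = vt; there the Gaussian factor is 1 and C_max = M/(n_e·A·√(4πDt)), where n_e·A is the pore area the mass is dissolved in.
√(4πDt) = √(4π × 0.415 × 22.4) = 10.81 m, so C_max = 0.615/(0.22 × 67.6 × 10.81) = 0.00383 kg/m³.

0.00383 kg/m³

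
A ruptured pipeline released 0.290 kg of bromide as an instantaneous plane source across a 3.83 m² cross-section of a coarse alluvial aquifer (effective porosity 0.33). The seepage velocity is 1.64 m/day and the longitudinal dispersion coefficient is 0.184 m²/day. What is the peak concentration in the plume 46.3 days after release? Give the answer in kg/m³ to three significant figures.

0.0222 kg/m³

The peak of an instantaneous 1D plume sits at x = vt; there the Gaussian factor is 1 and C_max = M/(n_e·A·√(4πDt)), where n_e·A is the pore area the mass is dissolved in.
√(4πDt) = √(4π × 0.184 × 46.3) = 10.35 m, so C_max = 0.290/(0.33 × 3.83 × 10.35) = 0.0222 kg/m³.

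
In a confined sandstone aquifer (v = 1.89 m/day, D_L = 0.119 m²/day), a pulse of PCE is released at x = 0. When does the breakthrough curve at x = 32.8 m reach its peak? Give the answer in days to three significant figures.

17.3 days

For the 1D instantaneous-source solution, setting ∂C/∂t = 0 at fixed x gives v²t² + 2Dt − x² = 0, so t = (√(D² + v²x²) − D)/v².
√(D² + v²x²) = √(0.119² + 1.89² × 32.8²) = 61.99; v² = 3.5721.
t = (61.99 − 0.119)/3.5721 = 17.3 days (vs. the pure-advection estimate x/v = 17.4 d).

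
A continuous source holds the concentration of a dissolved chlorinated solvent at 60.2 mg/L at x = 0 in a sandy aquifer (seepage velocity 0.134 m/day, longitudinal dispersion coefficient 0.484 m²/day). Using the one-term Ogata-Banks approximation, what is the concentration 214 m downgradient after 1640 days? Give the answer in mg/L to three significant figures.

For a continuous step input, C/C₀ ≈ ½·erfc((x−vt)/(2√(Dt))).
vt = 0.134 × 1640 = 219.76 m and 2√(Dt) = 2√(0.484 × 1640) = 56.35 m.
Argument (x−vt)/(2√(Dt)) = (214 − 219.76)/56.35 = -0.1022; ½·erfc(-0.1022) = 0.5575.
C = 60.2 × 0.5575 = 33.6 mg/L.

33.6 mg/L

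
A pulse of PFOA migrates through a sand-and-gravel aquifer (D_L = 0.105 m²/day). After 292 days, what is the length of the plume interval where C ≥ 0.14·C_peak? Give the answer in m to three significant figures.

31.1 m

The plume is Gaussian with σ = √(2Dt) = √(2 × 0.105 × 292) = 7.831 m.
C/C_peak = exp(−Δx²/(2σ²)) = 0.14 ⇒ Δx = σ·√(−2 ln 0.14) = 7.831 × 1.983 = 15.53 m.
Width = 2Δx = 31.1 m.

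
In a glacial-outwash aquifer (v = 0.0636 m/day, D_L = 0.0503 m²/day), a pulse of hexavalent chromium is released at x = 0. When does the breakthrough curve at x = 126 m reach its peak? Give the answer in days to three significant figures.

1970 days

For the 1D instantaneous-source solution, setting ∂C/∂t = 0 at fixed x gives v²t² + 2Dt − x² = 0, so t = (√(D² + v²x²) − D)/v².
√(D² + v²x²) = √(0.0503² + 0.0636² × 126²) = 8.014; v² = 0.00404496.
t = (8.014 − 0.0503)/0.00404496 = 1970 days (vs. the pure-advection estimate x/v = 1980 d).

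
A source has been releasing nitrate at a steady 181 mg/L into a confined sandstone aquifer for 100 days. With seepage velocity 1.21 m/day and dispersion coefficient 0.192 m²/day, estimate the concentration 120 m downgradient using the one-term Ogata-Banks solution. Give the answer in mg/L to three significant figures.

For a continuous step input, C/C₀ ≈ ½·erfc((x−vt)/(2√(Dt))).
vt = 1.21 × 100 = 121 m and 2√(Dt) = 2√(0.192 × 100) = 8.764 m.
Argument (x−vt)/(2√(Dt)) = (120 − 121)/8.764 = -0.1141; ½·erfc(-0.1141) = 0.5641.
C = 181 × 0.5641 = 102 mg/L.

102 mg/L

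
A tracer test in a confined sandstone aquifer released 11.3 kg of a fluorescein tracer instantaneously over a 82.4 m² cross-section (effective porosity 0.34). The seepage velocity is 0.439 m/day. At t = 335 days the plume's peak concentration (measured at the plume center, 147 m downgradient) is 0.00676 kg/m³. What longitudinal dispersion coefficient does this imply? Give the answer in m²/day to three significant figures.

0.846 m²/day

At the plume center C_max = M/(n_e·A·√(4πDt)), so D = M²/(4πt·(n_e·A·C_max)²).
n_e·A·C_max = 0.34 × 82.4 × 0.00676 = 0.1894 kg/m.
D = 11.3²/(4π × 335 × 0.1894²) = 0.846 m²/day.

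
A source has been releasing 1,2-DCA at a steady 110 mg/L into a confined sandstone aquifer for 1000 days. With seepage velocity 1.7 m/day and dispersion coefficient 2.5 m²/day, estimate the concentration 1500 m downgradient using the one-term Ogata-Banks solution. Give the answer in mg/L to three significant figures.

For a continuous step input, C/C₀ ≈ ½·erfc((x−vt)/(2√(Dt))).
vt = 1.7 × 1000 = 1700 m and 2√(Dt) = 2√(2.5 × 1000) = 100.0 m.
Argument (x−vt)/(2√(Dt)) = (1500 − 1700)/100.0 = -2.000; ½·erfc(-2.000) = 0.9977.
C = 110 × 0.9977 = 110 mg/L.

110 mg/L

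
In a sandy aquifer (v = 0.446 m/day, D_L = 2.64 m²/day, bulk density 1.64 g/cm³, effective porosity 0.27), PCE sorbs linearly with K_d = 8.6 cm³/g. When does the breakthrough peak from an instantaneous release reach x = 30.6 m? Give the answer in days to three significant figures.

Retardation factor R = 1 + ρ_b·K_d/n = 1 + 1.64 × 8.6/0.27 = 53.24.
Sorption retards both mechanisms: v_R = v/R = 0.008377 m/day, D_R = D/R = 0.04959 m²/day.
Peak time from v_R²t² + 2D_R t − x² = 0: t = (√(D_R² + v_R²x²) − D_R)/v_R².
√(D_R² + v_R²x²) = √(0.04959² + 0.008377² × 30.6²) = 0.2611; v_R² = 7.017e-05.
t = (0.2611 − 0.04959)/7.017e-05 = 3010 days.

3010 days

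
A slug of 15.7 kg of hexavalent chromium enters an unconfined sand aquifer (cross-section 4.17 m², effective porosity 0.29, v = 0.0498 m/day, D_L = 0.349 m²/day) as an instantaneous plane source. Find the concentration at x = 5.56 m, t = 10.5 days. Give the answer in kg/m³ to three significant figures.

0.339 kg/m³

For an instantaneous plane source, C(x,t) = M/(n_e·A·√(4πDt)) · exp(−(x−vt)²/(4Dt)), with n_e·A the pore (flow) area.
Plume center vt = 0.0498 × 10.5 = 0.5229 m, so the well at 5.56 m is 5.0371 m downgradient of the peak.
√(4πDt) = 6.786 m, giving peak height M/(n_e·A·√(4πDt)) = 15.7/(0.29 × 4.17 × 6.786) = 1.913 kg/m³.
(x−vt)²/(4Dt) = (5.0371)²/(4 × 0.349 × 10.5) = 1.731; exp(−1.731) = 0.1771.
C = 1.913 × 0.1771 = 0.339 kg/m³.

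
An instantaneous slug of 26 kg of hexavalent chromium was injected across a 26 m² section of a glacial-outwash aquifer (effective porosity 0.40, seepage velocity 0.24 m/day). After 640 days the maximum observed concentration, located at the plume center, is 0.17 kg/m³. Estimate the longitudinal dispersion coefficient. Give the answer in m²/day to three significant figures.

At the plume center C_max = M/(n_e·A·√(4πDt)), so D = M²/(4πt·(n_e·A·C_max)²).
n_e·A·C_max = 0.40 × 26 × 0.17 = 1.768 kg/m.
D = 26²/(4π × 640 × 1.768²) = 0.0269 m²/day.

0.0269 m²/day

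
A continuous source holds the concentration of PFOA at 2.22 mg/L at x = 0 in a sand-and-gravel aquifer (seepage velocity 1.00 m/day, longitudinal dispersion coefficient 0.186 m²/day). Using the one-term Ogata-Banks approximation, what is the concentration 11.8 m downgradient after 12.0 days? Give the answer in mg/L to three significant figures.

For a continuous step input, C/C₀ ≈ ½·erfc((x−vt)/(2√(Dt))).
vt = 1.00 × 12.0 = 12 m and 2√(Dt) = 2√(0.186 × 12.0) = 2.988 m.
Argument (x−vt)/(2√(Dt)) = (11.8 − 12)/2.988 = -0.06693; ½·erfc(-0.06693) = 0.5377.
C = 2.22 × 0.5377 = 1.19 mg/L.

1.19 mg/L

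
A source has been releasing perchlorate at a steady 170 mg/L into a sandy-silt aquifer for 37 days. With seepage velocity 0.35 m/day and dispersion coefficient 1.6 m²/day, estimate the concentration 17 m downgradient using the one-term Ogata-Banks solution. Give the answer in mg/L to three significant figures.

For a continuous step input, C/C₀ ≈ ½·erfc((x−vt)/(2√(Dt))).
vt = 0.35 × 37 = 12.95 m and 2√(Dt) = 2√(1.6 × 37) = 15.39 m.
Argument (x−vt)/(2√(Dt)) = (17 − 12.95)/15.39 = 0.2632; ½·erfc(0.2632) = 0.3549.
C = 170 × 0.3549 = 60.3 mg/L.

60.3 mg/L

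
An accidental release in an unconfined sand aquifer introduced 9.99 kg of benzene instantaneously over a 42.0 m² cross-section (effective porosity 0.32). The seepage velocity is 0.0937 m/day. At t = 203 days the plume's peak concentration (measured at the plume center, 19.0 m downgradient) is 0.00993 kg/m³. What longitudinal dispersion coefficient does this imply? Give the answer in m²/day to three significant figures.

At the plume center C_max = M/(n_e·A·√(4πDt)), so D = M²/(4πt·(n_e·A·C_max)²).
n_e·A·C_max = 0.32 × 42.0 × 0.00993 = 0.1335 kg/m.
D = 9.99²/(4π × 203 × 0.1335²) = 2.20 m²/day.

2.20 m²/day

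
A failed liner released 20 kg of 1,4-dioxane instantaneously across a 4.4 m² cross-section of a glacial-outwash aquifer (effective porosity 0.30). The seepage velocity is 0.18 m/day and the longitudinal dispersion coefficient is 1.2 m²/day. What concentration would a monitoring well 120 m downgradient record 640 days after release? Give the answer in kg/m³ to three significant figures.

0.153 kg/m³

For an instantaneous plane source, C(x,t) = M/(n_e·A·√(4πDt)) · exp(−(x−vt)²/(4Dt)), with n_e·A the pore (flow) area.
Plume center vt = 0.18 × 640 = 115.2 m, so the well at 120 m is 4.8 m downgradient of the peak.
√(4πDt) = 98.24 m, giving peak height M/(n_e·A·√(4πDt)) = 20/(0.30 × 4.4 × 98.24) = 0.1542 kg/m³.
(x−vt)²/(4Dt) = (4.8)²/(4 × 1.2 × 640) = 0.007500; exp(−0.007500) = 0.9925.
C = 0.1542 × 0.9925 = 0.153 kg/m³.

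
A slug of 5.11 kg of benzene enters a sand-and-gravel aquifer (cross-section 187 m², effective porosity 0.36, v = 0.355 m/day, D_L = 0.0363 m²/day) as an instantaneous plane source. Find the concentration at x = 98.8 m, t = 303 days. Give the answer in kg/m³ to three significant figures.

0.00113 kg/m³

For an instantaneous plane source, C(x,t) = M/(n_e·A·√(4πDt)) · exp(−(x−vt)²/(4Dt)), with n_e·A the pore (flow) area.
Plume center vt = 0.355 × 303 = 107.565 m, so the well at 98.8 m is 8.765 m upgradient of the peak.
√(4πDt) = 11.76 m, giving peak height M/(n_e·A·√(4πDt)) = 5.11/(0.36 × 187 × 11.76) = 0.006455 kg/m³.
(x−vt)²/(4Dt) = (-8.765)²/(4 × 0.0363 × 303) = 1.746; exp(−1.746) = 0.1745.
C = 0.006455 × 0.1745 = 0.00113 kg/m³.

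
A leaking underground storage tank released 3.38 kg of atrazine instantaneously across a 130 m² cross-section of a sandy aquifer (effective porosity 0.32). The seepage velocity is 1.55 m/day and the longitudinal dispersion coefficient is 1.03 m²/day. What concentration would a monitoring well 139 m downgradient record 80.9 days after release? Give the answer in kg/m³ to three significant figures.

0.00144 kg/m³

For an instantaneous plane source, C(x,t) = M/(n_e·A·√(4πDt)) · exp(−(x−vt)²/(4Dt)), with n_e·A the pore (flow) area.
Plume center vt = 1.55 × 80.9 = 125.395 m, so the well at 139 m is 13.605 m downgradient of the peak.
√(4πDt) = 32.36 m, giving peak height M/(n_e·A·√(4πDt)) = 3.38/(0.32 × 130 × 32.36) = 0.002511 kg/m³.
(x−vt)²/(4Dt) = (13.605)²/(4 × 1.03 × 80.9) = 0.5553; exp(−0.5553) = 0.5739.
C = 0.002511 × 0.5739 = 0.00144 kg/m³.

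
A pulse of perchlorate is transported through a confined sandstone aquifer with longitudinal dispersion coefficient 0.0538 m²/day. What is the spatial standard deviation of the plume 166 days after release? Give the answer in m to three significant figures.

Dispersive spreading gives a Gaussian with σ² = 2Dt; advection only shifts the center.
σ = √(2 × 0.0538 × 166) = 4.23 m.

4.23 m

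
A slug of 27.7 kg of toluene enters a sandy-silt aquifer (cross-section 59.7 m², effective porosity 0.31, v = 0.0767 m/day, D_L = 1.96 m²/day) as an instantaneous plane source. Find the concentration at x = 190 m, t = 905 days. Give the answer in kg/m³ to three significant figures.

0.00129 kg/m³

For an instantaneous plane source, C(x,t) = M/(n_e·A·√(4πDt)) · exp(−(x−vt)²/(4Dt)), with n_e·A the pore (flow) area.
Plume center vt = 0.0767 × 905 = 69.4135 m, so the well at 190 m is 120.5865 m downgradient of the peak.
√(4πDt) = 149.3 m, giving peak height M/(n_e·A·√(4πDt)) = 27.7/(0.31 × 59.7 × 149.3) = 0.01002 kg/m³.
(x−vt)²/(4Dt) = (120.5865)²/(4 × 1.96 × 905) = 2.049; exp(−2.049) = 0.1289.
C = 0.01002 × 0.1289 = 0.00129 kg/m³.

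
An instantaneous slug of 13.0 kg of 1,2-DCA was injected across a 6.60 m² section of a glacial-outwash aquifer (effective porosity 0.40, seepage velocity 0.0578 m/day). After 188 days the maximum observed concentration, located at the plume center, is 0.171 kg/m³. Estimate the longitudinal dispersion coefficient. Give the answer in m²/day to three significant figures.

At the plume center C_max = M/(n_e·A·√(4πDt)), so D = M²/(4πt·(n_e·A·C_max)²).
n_e·A·C_max = 0.40 × 6.60 × 0.171 = 0.4514 kg/m.
D = 13.0²/(4π × 188 × 0.4514²) = 0.351 m²/day.

0.351 m²/day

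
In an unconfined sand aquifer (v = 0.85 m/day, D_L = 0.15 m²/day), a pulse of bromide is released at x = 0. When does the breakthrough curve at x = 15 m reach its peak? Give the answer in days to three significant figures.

17.4 days

For the 1D instantaneous-source solution, setting ∂C/∂t = 0 at fixed x gives v²t² + 2Dt − x² = 0, so t = (√(D² + v²x²) − D)/v².
√(D² + v²x²) = √(0.15² + 0.85² × 15²) = 12.75; v² = 0.7225.
t = (12.75 − 0.15)/0.7225 = 17.4 days (vs. the pure-advection estimate x/v = 17.6 d).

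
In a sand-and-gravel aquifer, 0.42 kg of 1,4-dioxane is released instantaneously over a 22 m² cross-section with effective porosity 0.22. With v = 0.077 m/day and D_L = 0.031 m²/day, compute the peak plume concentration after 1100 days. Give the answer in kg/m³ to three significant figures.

0.00419 kg/m³

The peak of an instantaneous 1D plume sits at x = vt; there the Gaussian factor is 1 and C_max = M/(n_e·A·√(4πDt)), where n_e·A is the pore area the mass is dissolved in.
√(4πDt) = √(4π × 0.031 × 1100) = 20.70 m, so C_max = 0.42/(0.22 × 22 × 20.70) = 0.00419 kg/m³.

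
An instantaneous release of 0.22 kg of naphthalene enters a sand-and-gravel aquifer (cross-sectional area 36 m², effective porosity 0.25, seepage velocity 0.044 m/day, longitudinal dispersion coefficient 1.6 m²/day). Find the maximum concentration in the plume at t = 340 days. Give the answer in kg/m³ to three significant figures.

0.000296 kg/m³

The peak of an instantaneous 1D plume sits at x = vt; there the Gaussian factor is 1 and C_max = M/(n_e·A·√(4πDt)), where n_e·A is the pore area the mass is dissolved in.
√(4πDt) = √(4π × 1.6 × 340) = 82.68 m, so C_max = 0.22/(0.25 × 36 × 82.68) = 0.000296 kg/m³.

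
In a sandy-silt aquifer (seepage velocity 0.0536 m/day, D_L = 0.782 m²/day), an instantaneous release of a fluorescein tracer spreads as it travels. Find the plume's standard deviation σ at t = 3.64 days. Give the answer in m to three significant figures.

Dispersive spreading gives a Gaussian with σ² = 2Dt; advection only shifts the center.
σ = √(2 × 0.782 × 3.64) = 2.39 m.

2.39 m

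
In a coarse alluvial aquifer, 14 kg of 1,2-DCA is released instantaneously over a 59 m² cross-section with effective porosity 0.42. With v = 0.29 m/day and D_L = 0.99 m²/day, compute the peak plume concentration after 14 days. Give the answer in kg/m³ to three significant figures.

The peak of an instantaneous 1D plume sits at x = vt; there the Gaussian factor is 1 and C_max = M/(n_e·A·√(4πDt)), where n_e·A is the pore area the mass is dissolved in.
√(4πDt) = √(4π × 0.99 × 14) = 13.20 m, so C_max = 14/(0.42 × 59 × 13.20) = 0.0428 kg/m³.

0.0428 kg/m³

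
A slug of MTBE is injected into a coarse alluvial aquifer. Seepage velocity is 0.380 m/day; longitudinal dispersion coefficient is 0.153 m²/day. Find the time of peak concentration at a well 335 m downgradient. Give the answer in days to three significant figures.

For the 1D instantaneous-source solution, setting ∂C/∂t = 0 at fixed x gives v²t² + 2Dt − x² = 0, so t = (√(D² + v²x²) − D)/v².
√(D² + v²x²) = √(0.153² + 0.380² × 335²) = 127.3; v² = 0.1444.
t = (127.3 − 0.153)/0.1444 = 881 days (vs. the pure-advection estimate x/v = 882 d).

881 days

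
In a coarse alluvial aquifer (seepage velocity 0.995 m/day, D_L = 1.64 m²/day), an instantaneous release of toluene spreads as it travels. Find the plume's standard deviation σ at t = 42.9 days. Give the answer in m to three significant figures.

Dispersive spreading gives a Gaussian with σ² = 2Dt; advection only shifts the center.
σ = √(2 × 1.64 × 42.9) = 11.9 m.

11.9 m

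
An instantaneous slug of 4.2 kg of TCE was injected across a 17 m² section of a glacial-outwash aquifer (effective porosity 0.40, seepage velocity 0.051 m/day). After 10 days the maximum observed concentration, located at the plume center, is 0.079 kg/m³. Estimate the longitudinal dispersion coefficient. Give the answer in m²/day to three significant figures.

0.486 m²/day

At the plume center C_max = M/(n_e·A·√(4πDt)), so D = M²/(4πt·(n_e·A·C_max)²).
n_e·A·C_max = 0.40 × 17 × 0.079 = 0.5372 kg/m.
D = 4.2²/(4π × 10 × 0.5372²) = 0.486 m²/day.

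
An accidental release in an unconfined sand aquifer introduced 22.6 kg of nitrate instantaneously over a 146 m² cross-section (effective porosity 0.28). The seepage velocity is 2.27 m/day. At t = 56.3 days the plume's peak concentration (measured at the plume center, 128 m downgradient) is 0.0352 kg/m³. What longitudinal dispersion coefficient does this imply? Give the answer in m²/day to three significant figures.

At the plume center C_max = M/(n_e·A·√(4πDt)), so D = M²/(4πt·(n_e·A·C_max)²).
n_e·A·C_max = 0.28 × 146 × 0.0352 = 1.439 kg/m.
D = 22.6²/(4π × 56.3 × 1.439²) = 0.349 m²/day.

0.349 m²/day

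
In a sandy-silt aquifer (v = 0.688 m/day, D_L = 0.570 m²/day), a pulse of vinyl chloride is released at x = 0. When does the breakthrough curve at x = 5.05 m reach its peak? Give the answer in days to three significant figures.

For the 1D instantaneous-source solution, setting ∂C/∂t = 0 at fixed x gives v²t² + 2Dt − x² = 0, so t = (√(D² + v²x²) − D)/v².
√(D² + v²x²) = √(0.570² + 0.688² × 5.05²) = 3.521; v² = 0.473344.
t = (3.521 − 0.570)/0.473344 = 6.23 days (vs. the pure-advection estimate x/v = 7.34 d).

6.23 days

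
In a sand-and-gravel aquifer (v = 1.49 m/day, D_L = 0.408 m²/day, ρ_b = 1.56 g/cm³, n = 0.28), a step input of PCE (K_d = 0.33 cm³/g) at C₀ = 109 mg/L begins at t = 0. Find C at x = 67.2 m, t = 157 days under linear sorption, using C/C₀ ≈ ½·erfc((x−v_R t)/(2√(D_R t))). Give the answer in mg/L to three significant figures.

108 mg/L

Retardation factor R = 1 + ρ_b·K_d/n = 1 + 1.56 × 0.33/0.28 = 2.839.
Sorption retards both mechanisms: v_R = v/R = 0.5248 m/day, D_R = D/R = 0.1437 m²/day.
v_R·t = 0.5248 × 157 = 82.3936 m; 2√(D_R t) = 9.500 m; argument = (67.2 − 82.3936)/9.500 = -1.599.
C = C₀ × ½·erfc(-1.599) = 109 × 0.9881 = 108 mg/L.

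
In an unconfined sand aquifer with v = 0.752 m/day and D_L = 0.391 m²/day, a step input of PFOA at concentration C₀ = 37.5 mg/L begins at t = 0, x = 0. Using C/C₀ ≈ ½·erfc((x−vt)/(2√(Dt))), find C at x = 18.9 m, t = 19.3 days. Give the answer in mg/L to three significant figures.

For a continuous step input, C/C₀ ≈ ½·erfc((x−vt)/(2√(Dt))).
vt = 0.752 × 19.3 = 14.5136 m and 2√(Dt) = 2√(0.391 × 19.3) = 5.494 m.
Argument (x−vt)/(2√(Dt)) = (18.9 − 14.5136)/5.494 = 0.7984; ½·erfc(0.7984) = 0.1294.
C = 37.5 × 0.1294 = 4.85 mg/L.

4.85 mg/L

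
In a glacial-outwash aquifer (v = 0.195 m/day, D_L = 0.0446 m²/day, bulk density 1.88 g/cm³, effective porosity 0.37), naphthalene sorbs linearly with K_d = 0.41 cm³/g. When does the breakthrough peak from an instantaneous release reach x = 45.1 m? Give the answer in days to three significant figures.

709 days

Retardation factor R = 1 + ρ_b·K_d/n = 1 + 1.88 × 0.41/0.37 = 3.083.
Sorption retards both mechanisms: v_R = v/R = 0.06325 m/day, D_R = D/R = 0.01447 m²/day.
Peak time from v_R²t² + 2D_R t − x² = 0: t = (√(D_R² + v_R²x²) − D_R)/v_R².
√(D_R² + v_R²x²) = √(0.01447² + 0.06325² × 45.1²) = 2.853; v_R² = 0.004001.
t = (2.853 − 0.01447)/0.004001 = 709 days.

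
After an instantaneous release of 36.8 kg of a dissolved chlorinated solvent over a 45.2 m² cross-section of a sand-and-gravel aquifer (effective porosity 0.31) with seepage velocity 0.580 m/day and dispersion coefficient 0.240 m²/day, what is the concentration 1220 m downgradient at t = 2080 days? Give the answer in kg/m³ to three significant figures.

0.0302 kg/m³

For an instantaneous plane source, C(x,t) = M/(n_e·A·√(4πDt)) · exp(−(x−vt)²/(4Dt)), with n_e·A the pore (flow) area.
Plume center vt = 0.580 × 2080 = 1206.4 m, so the well at 1220 m is 13.6 m downgradient of the peak.
√(4πDt) = 79.20 m, giving peak height M/(n_e·A·√(4πDt)) = 36.8/(0.31 × 45.2 × 79.20) = 0.03316 kg/m³.
(x−vt)²/(4Dt) = (13.6)²/(4 × 0.240 × 2080) = 0.09263; exp(−0.09263) = 0.9115.
C = 0.03316 × 0.9115 = 0.0302 kg/m³.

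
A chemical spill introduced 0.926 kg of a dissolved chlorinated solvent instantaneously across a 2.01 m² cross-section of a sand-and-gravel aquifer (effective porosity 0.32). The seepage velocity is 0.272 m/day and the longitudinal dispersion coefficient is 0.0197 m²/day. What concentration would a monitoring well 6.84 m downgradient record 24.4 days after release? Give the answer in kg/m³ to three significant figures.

0.573 kg/m³

For an instantaneous plane source, C(x,t) = M/(n_e·A·√(4πDt)) · exp(−(x−vt)²/(4Dt)), with n_e·A the pore (flow) area.
Plume center vt = 0.272 × 24.4 = 6.6368 m, so the well at 6.84 m is 0.2032 m downgradient of the peak.
√(4πDt) = 2.458 m, giving peak height M/(n_e·A·√(4πDt)) = 0.926/(0.32 × 2.01 × 2.458) = 0.5857 kg/m³.
(x−vt)²/(4Dt) = (0.2032)²/(4 × 0.0197 × 24.4) = 0.02147; exp(−0.02147) = 0.9788.
C = 0.5857 × 0.9788 = 0.573 kg/m³.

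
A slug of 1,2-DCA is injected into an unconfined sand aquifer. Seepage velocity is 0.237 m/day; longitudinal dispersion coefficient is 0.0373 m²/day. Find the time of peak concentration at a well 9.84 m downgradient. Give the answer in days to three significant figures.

40.9 days

For the 1D instantaneous-source solution, setting ∂C/∂t = 0 at fixed x gives v²t² + 2Dt − x² = 0, so t = (√(D² + v²x²) − D)/v².
√(D² + v²x²) = √(0.0373² + 0.237² × 9.84²) = 2.332; v² = 0.056169.
t = (2.332 − 0.0373)/0.056169 = 40.9 days (vs. the pure-advection estimate x/v = 41.5 d).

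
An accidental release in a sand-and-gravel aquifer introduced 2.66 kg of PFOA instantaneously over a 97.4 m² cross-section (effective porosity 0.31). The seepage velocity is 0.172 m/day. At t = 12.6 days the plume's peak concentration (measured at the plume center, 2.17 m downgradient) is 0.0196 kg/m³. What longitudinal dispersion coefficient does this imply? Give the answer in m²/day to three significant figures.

0.128 m²/day

At the plume center C_max = M/(n_e·A·√(4πDt)), so D = M²/(4πt·(n_e·A·C_max)²).
n_e·A·C_max = 0.31 × 97.4 × 0.0196 = 0.5918 kg/m.
D = 2.66²/(4π × 12.6 × 0.5918²) = 0.128 m²/day.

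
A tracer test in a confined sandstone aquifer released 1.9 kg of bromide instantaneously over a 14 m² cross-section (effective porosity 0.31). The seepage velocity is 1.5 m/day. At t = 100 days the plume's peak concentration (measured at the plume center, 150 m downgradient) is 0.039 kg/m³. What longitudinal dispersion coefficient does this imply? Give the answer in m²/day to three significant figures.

At the plume center C_max = M/(n_e·A·√(4πDt)), so D = M²/(4πt·(n_e·A·C_max)²).
n_e·A·C_max = 0.31 × 14 × 0.039 = 0.1693 kg/m.
D = 1.9²/(4π × 100 × 0.1693²) = 0.100 m²/day.

0.100 m²/day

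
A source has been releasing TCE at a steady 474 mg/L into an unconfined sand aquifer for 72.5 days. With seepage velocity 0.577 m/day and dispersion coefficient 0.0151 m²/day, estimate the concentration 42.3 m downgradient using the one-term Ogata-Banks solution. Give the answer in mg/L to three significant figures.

For a continuous step input, C/C₀ ≈ ½·erfc((x−vt)/(2√(Dt))).
vt = 0.577 × 72.5 = 41.8325 m and 2√(Dt) = 2√(0.0151 × 72.5) = 2.093 m.
Argument (x−vt)/(2√(Dt)) = (42.3 − 41.8325)/2.093 = 0.2234; ½·erfc(0.2234) = 0.3760.
C = 474 × 0.3760 = 178 mg/L.

178 mg/L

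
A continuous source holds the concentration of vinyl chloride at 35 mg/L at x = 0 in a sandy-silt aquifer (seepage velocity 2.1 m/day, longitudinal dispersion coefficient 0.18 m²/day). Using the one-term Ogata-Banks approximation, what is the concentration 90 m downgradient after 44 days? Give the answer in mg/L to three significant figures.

25.4 mg/L

For a continuous step input, C/C₀ ≈ ½·erfc((x−vt)/(2√(Dt))).
vt = 2.1 × 44 = 92.4 m and 2√(Dt) = 2√(0.18 × 44) = 5.628 m.
Argument (x−vt)/(2√(Dt)) = (90 − 92.4)/5.628 = -0.4264; ½·erfc(-0.4264) = 0.7268.
C = 35 × 0.7268 = 25.4 mg/L.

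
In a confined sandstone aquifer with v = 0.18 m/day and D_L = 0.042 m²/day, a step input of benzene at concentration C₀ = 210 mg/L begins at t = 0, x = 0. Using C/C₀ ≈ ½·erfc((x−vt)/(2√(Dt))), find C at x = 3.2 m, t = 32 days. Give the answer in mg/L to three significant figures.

198 mg/L

For a continuous step input, C/C₀ ≈ ½·erfc((x−vt)/(2√(Dt))).
vt = 0.18 × 32 = 5.76 m and 2√(Dt) = 2√(0.042 × 32) = 2.319 m.
Argument (x−vt)/(2√(Dt)) = (3.2 − 5.76)/2.319 = -1.104; ½·erfc(-1.104) = 0.9408.
C = 210 × 0.9408 = 198 mg/L.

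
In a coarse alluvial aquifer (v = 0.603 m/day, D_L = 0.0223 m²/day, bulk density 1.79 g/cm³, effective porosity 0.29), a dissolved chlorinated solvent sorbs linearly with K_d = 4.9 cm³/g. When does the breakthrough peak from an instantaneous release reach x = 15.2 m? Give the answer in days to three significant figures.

786 days

Retardation factor R = 1 + ρ_b·K_d/n = 1 + 1.79 × 4.9/0.29 = 31.24.
Sorption retards both mechanisms: v_R = v/R = 0.01930 m/day, D_R = D/R = 0.0007138 m²/day.
Peak time from v_R²t² + 2D_R t − x² = 0: t = (√(D_R² + v_R²x²) − D_R)/v_R².
√(D_R² + v_R²x²) = √(0.0007138² + 0.01930² × 15.2²) = 0.2934; v_R² = 0.0003725.
t = (0.2934 − 0.0007138)/0.0003725 = 786 days.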